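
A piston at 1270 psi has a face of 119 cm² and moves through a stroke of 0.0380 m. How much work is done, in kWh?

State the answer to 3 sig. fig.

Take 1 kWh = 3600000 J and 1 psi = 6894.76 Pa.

1270 psi → 8.75635×10⁶ Pa
119 cm² → 0.0119 m²
F = P × A = 8.75635×10⁶ × 0.0119 = 104201 N
W = F × d = 104201 × 0.038 = 3959.64 J
In kWh: 3959.64 / 3600000 = 0.0010999 kWh

0.00110 kWh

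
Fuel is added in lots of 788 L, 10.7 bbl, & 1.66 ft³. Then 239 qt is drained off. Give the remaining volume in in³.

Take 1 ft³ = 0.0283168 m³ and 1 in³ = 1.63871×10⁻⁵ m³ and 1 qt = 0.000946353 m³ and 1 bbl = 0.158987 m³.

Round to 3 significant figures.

1.41×10⁵ in³

788 L × 0.001 = 0.788 m³
10.7 bbl × 0.158987 = 1.70116 m³
1.66 ft³ × 0.0283168 = 0.0470059 m³
239 qt × 0.000946353 = 0.226178 m³
Net: 0.788 + 1.70116 + 0.0470059 − 0.226178 = 2.30999 m³
In in³: 2.30999 / 1.63871×10⁻⁵ = 140964 in³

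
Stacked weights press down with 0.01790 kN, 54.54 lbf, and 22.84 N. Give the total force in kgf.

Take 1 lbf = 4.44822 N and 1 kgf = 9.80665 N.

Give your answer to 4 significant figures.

28.89 kgf

0.01790 kN × 1000 → 17.9 N
54.54 lbf × 4.44822 → 242.606 N
22.84 N (already N)
Sum: 17.9 + 242.606 + 22.84 = 283.346 N
In kgf: 283.346 / 9.80665 = 28.8933 kgf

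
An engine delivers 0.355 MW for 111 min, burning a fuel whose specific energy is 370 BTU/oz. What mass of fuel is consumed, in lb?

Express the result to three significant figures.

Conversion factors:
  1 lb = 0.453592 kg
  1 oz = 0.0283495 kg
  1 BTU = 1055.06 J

379 lb

0.355 MW → 355000 W
111 min → 6660 s
E = P × t = 355000 × 6660 = 2.3643×10⁹ J
370 BTU/oz → 1.377×10⁷ J/kg
m = E / e_s = 2.3643×10⁹ / 1.377×10⁷ = 171.699 kg
In lb: 171.699 / 0.453592 = 378.532 lb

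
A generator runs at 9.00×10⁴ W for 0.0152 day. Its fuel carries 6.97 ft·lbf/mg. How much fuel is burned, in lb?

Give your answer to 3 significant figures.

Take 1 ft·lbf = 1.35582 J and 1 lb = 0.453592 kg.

27.6 lb

0.0152 day → 1313.28 s
E = P × t = 90000 × 1313.28 = 1.18195×10⁸ J
6.97 ft·lbf/mg → 9.45007×10⁶ J/kg
m = E / e_s = 1.18195×10⁸ / 9.45007×10⁶ = 12.5073 kg
In lb: 12.5073 / 0.453592 = 27.5739 lb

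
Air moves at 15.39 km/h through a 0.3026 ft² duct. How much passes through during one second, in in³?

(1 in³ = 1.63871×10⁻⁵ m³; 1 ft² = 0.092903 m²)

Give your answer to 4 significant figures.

15.39 km/h × (1/3.6) = 4.275 m/s
0.3026 ft² × 0.092903 = 0.0281124 m²
V = v × A × t = 4.275 m/s × 0.0281124 m² × 1 s = 0.120181 m³
0.120181 m³ ÷ (1.63871×10⁻⁵ m³/in³) = 7333.88 in³

7334 in³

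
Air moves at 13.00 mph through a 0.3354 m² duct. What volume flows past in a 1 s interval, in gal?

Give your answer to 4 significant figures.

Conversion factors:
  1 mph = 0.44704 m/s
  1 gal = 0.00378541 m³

13.00 mph × 0.44704 → 5.81152 m/s
V = v × A × t = 5.81152 m/s × 0.3354 m² × 1 s = 1.94918 m³
1.94918 m³ ÷ (0.00378541 m³/gal) = 514.919 gal

514.9 gal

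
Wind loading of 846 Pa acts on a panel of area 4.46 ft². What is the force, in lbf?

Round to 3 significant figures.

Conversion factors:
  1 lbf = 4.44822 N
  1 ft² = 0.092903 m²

4.46 ft² × 0.092903 = 0.414347 m²
F = P × A = 846 Pa × 0.414347 m² = 350.538 N
350.538 N ÷ (4.44822 N/lbf) = 78.8041 lbf

78.8 lbf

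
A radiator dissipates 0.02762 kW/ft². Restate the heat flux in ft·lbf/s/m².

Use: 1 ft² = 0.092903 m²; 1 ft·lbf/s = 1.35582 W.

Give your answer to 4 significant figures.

219.3 ft·lbf/s/m²

0.02762 kW/ft² × 1000 W/kW ÷ 0.092903 m²/ft² = 297.299 W/m²
297.299 W/m² ÷ 1.35582 W/ft·lbf/s = 219.276 ft·lbf/s/m²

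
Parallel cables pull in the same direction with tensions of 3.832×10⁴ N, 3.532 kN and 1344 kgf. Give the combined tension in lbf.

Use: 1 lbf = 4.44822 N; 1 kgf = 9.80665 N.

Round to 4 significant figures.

1.237×10⁴ lbf

3.832×10⁴ N (already N)
3.532 kN × 1000 → 3532 N
1344 kgf × 9.80665 → 13180.1 N
Sum: 38320 + 3532 + 13180.1 = 55032.1 N
In lbf: 55032.1 / 4.44822 = 12371.7 lbf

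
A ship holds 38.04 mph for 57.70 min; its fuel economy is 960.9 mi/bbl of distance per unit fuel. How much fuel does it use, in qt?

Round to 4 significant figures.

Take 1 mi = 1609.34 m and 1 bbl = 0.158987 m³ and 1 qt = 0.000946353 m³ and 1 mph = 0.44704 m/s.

6.396 qt

38.04 mph → 17.0054 m/s
57.70 min → 3462 s
d = v × t = 17.0054 × 3462 = 58872.7 m
960.9 mi/bbl → 9.72667×10⁶ m/m³
V = d / (distance per unit fuel) = 58872.7 / 9.72667×10⁶ = 0.00605271 m³
In qt: 0.00605271 / 0.000946353 = 6.39583 qt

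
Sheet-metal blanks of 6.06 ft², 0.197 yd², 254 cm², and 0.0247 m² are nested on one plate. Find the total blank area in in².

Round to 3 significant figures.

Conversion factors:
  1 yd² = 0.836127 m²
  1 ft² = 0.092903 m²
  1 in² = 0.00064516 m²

1210 in²

6.06 ft² × 0.092903 = 0.562992 m²
0.197 yd² × 0.836127 = 0.164717 m²
254 cm² × 0.0001 = 0.0254 m²
0.0247 m² (already m²)
Combined: 0.562992 + 0.164717 + 0.0254 + 0.0247 = 0.777809 m²
In in²: 0.777809 / 0.00064516 = 1205.61 in²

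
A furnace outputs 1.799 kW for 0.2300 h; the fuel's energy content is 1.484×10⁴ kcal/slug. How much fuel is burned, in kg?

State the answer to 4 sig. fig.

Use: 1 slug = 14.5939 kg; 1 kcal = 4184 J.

0.3501 kg

1.799 kW → 1799 W
0.2300 h → 828 s
E = P × t = 1799 × 828 = 1.48957×10⁶ J
1.484×10⁴ kcal/slug → 4.25456×10⁶ J/kg
m = E / e_s = 1.48957×10⁶ / 4.25456×10⁶ = 0.350111 kg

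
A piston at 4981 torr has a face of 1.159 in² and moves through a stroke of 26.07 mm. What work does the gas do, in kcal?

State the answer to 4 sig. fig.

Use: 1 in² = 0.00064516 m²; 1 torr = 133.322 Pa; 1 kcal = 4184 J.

0.003094 kcal

4981 torr → 664077 Pa
1.159 in² → 7.4774×10⁻⁴ m²
F = P × A = 664077 × 7.4774×10⁻⁴ = 496.557 N
26.07 mm → 0.02607 m
W = F × d = 496.557 × 0.02607 = 12.9452 J
In kcal: 12.9452 / 4184 = 0.00309398 kcal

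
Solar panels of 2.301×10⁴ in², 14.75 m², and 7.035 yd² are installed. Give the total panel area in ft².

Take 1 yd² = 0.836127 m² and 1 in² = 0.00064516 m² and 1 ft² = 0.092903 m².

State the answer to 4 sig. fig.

2.301×10⁴ in² × 0.00064516 = 14.8451 m²
14.75 m² (already m²)
7.035 yd² × 0.836127 = 5.88215 m²
Combined: 14.8451 + 14.75 + 5.88215 = 35.4772 m²
In ft²: 35.4772 / 0.092903 = 381.874 ft²

381.9 ft²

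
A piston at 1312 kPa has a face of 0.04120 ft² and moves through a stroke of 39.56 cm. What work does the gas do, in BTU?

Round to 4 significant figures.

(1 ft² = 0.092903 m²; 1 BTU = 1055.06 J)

1312 kPa → 1.312×10⁶ Pa
0.04120 ft² → 0.0038276 m²
F = P × A = 1.312×10⁶ × 0.0038276 = 5021.81 N
39.56 cm → 0.3956 m
W = F × d = 5021.81 × 0.3956 = 1986.63 J
In BTU: 1986.63 / 1055.06 = 1.88295 BTU

1.883 BTU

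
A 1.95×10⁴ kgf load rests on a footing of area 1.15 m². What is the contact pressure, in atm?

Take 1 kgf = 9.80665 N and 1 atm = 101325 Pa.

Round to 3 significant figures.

1.95×10⁴ kgf × 9.80665 = 191230 N
P = F / A = 191230 N / 1.15 m² = 166287 Pa
166287 Pa ÷ (101325 Pa/atm) = 1.64113 atm

1.64 atm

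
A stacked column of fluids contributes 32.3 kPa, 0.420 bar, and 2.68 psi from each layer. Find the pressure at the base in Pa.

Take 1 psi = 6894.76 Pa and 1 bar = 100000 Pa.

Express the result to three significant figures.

32.3 kPa × 1000 → 32300 Pa
0.420 bar × 100000 → 42000 Pa
2.68 psi × 6894.76 → 18478 Pa
Sum: 32300 + 42000 + 18478 = 92778 Pa

9.28×10⁴ Pa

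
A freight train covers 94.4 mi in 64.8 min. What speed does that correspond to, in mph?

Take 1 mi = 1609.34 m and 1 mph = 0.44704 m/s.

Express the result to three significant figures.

94.4 mi × 1609.34 → 151922 m
64.8 min × 60 → 3888 s
v = d / t = 151922 m / 3888 s = 39.0746 m/s
39.0746 m/s ÷ (0.44704 m/s/mph) = 87.4074 mph

87.4 mph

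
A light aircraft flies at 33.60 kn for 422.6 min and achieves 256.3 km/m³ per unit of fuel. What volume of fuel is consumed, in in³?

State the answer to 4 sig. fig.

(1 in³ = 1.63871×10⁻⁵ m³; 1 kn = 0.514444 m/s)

1.044×10⁵ in³

33.60 kn → 17.2853 m/s
422.6 min → 25356 s
d = v × t = 17.2853 × 25356 = 438286 m
256.3 km/m³ → 256300 m/m³
V = d / (distance per unit fuel) = 438286 / 256300 = 1.71005 m³
In in³: 1.71005 / 1.63871×10⁻⁵ = 104353 in³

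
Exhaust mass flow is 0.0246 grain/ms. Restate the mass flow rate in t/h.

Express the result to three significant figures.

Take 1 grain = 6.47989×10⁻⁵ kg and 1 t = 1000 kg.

0.00574 t/h

0.0246 grain/ms × 6.47989×10⁻⁵ kg/grain ÷ 0.001 s/ms = 0.00159405 kg/s
0.00159405 kg/s ÷ 1000 kg/t × 3600 s/h = 0.00573858 t/h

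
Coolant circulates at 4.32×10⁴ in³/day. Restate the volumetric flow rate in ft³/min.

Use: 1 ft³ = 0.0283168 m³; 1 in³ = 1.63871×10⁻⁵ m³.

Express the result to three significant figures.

0.0174 ft³/min

4.32×10⁴ in³/day × 1.63871×10⁻⁵ m³/in³ ÷ 86400 s/day = 8.19355×10⁻⁶ m³/s
8.19355×10⁻⁶ m³/s ÷ 0.0283168 m³/ft³ × 60 s/min = 0.0173612 ft³/min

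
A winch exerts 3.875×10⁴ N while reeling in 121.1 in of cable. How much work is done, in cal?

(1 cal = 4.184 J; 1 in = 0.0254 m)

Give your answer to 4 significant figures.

121.1 in × 0.0254 = 3.07594 m
W = F × d = 38750 N × 3.07594 m = 119193 J
119193 J ÷ (4.184 J/cal) = 28487.8 cal

2.849×10⁴ cal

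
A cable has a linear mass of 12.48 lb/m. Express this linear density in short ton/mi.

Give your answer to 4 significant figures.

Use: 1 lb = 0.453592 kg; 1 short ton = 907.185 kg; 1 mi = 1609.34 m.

10.04 short ton/mi

12.48 lb/m × 0.453592 kg/lb = 5.66083 kg/m
5.66083 kg/m ÷ 907.185 kg/short ton × 1609.34 m/mi = 10.0423 short ton/mi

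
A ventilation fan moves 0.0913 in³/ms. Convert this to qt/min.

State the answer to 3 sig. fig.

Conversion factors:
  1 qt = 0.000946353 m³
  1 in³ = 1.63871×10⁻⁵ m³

0.0913 in³/ms × 1.63871×10⁻⁵ m³/in³ ÷ 0.001 s/ms = 0.00149614 m³/s
0.00149614 m³/s ÷ 0.000946353 m³/qt × 60 s/min = 94.8572 qt/min

94.9 qt/min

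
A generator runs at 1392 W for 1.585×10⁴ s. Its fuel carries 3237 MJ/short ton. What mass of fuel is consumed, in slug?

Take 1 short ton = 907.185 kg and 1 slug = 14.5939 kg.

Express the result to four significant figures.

E = P × t = 1392 × 15850 = 2.20632×10⁷ J
3237 MJ/short ton → 3.56818×10⁶ J/kg
m = E / e_s = 2.20632×10⁷ / 3.56818×10⁶ = 6.18332 kg
In slug: 6.18332 / 14.5939 = 0.423692 slug

0.4237 slug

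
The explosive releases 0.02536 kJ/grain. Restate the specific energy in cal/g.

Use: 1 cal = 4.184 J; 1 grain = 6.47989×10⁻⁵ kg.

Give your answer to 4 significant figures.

0.02536 kJ/grain × 1000 J/kJ ÷ 6.47989×10⁻⁵ kg/grain = 391365 J/kg
391365 J/kg ÷ 4.184 J/cal × 0.001 kg/g = 93.5385 cal/g

93.54 cal/g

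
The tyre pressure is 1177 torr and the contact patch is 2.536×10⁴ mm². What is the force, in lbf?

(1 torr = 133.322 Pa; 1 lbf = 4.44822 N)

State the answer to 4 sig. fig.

1177 torr × 133.322 = 156920 Pa
2.536×10⁴ mm² × 10⁻⁶ = 0.02536 m²
F = P × A = 156920 Pa × 0.02536 m² = 3979.49 N
3979.49 N ÷ (4.44822 N/lbf) = 894.625 lbf

894.6 lbf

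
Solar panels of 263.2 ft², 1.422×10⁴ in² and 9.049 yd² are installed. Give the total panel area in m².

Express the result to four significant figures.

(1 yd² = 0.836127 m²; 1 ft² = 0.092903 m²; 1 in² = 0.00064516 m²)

41.19 m²

263.2 ft² × 0.092903 → 24.4521 m²
1.422×10⁴ in² × 0.00064516 → 9.17418 m²
9.049 yd² × 0.836127 → 7.56611 m²
Combined: 24.4521 + 9.17418 + 7.56611 = 41.1924 m²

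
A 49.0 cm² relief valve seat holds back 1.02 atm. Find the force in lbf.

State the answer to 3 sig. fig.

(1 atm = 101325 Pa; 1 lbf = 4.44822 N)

1.02 atm × 101325 → 103352 Pa
49.0 cm² × 0.0001 → 0.0049 m²
F = P × A = 103352 Pa × 0.0049 m² = 506.425 N
506.425 N ÷ (4.44822 N/lbf) = 113.849 lbf

114 lbf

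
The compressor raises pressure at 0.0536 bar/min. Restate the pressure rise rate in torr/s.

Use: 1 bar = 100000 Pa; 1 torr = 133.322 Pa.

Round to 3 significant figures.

0.0536 bar/min × 100000 Pa/bar ÷ 60 s/min = 89.3333 Pa/s
89.3333 Pa/s ÷ 133.322 Pa/torr = 0.670057 torr/s

0.670 torr/s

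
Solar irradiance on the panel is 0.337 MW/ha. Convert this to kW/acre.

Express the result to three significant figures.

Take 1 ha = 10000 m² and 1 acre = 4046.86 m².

0.337 MW/ha × 1000000 W/MW ÷ 10000 m²/ha = 33.7 W/m²
33.7 W/m² ÷ 1000 W/kW × 4046.86 m²/acre = 136.379 kW/acre

136 kW/acre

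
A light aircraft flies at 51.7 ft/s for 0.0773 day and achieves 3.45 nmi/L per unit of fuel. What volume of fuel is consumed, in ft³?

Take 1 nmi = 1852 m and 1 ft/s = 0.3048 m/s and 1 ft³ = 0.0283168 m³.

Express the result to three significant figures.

51.7 ft/s → 15.7582 m/s
0.0773 day → 6678.72 s
d = v × t = 15.7582 × 6678.72 = 105245 m
3.45 nmi/L → 6.3894×10⁶ m/m³
V = d / (distance per unit fuel) = 105245 / 6.3894×10⁶ = 0.0164718 m³
In ft³: 0.0164718 / 0.0283168 = 0.581697 ft³

0.582 ft³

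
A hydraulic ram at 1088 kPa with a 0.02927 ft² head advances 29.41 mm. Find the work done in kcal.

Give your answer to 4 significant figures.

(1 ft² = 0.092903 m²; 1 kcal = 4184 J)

1088 kPa → 1.088×10⁶ Pa
0.02927 ft² → 0.00271927 m²
F = P × A = 1.088×10⁶ × 0.00271927 = 2958.57 N
29.41 mm → 0.02941 m
W = F × d = 2958.57 × 0.02941 = 87.0115 J
In kcal: 87.0115 / 4184 = 0.0207962 kcal

0.02080 kcal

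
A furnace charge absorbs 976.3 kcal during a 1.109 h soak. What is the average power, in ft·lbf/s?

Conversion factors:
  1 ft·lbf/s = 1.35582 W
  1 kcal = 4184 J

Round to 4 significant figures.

754.6 ft·lbf/s

976.3 kcal × 4184 → 4.08484×10⁶ J
1.109 h × 3600 → 3992.4 s
P = E / t = 4.08484×10⁶ J / 3992.4 s = 1023.15 W
1023.15 W ÷ (1.35582 W/ft·lbf/s) = 754.636 ft·lbf/s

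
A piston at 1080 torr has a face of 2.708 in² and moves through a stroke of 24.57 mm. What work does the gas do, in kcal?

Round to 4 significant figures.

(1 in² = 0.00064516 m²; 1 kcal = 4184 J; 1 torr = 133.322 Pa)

1080 torr → 143988 Pa
2.708 in² → 0.00174709 m²
F = P × A = 143988 × 0.00174709 = 251.56 N
24.57 mm → 0.02457 m
W = F × d = 251.56 × 0.02457 = 6.18083 J
In kcal: 6.18083 / 4184 = 0.00147725 kcal

0.001477 kcal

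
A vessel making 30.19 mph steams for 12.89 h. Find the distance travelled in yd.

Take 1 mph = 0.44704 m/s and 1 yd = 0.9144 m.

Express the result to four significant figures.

6.849×10⁵ yd

30.19 mph × 0.44704 → 13.4961 m/s
12.89 h × 3600 → 46404 s
d = v × t = 13.4961 m/s × 46404 s = 626273 m
626273 m ÷ (0.9144 m/yd) = 684900 yd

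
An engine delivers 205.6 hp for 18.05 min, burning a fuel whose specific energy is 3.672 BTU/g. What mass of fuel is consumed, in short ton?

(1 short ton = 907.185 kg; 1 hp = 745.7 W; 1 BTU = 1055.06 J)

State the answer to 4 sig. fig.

0.04724 short ton

205.6 hp → 153316 W
18.05 min → 1083 s
E = P × t = 153316 × 1083 = 1.66041×10⁸ J
3.672 BTU/g → 3.87418×10⁶ J/kg
m = E / e_s = 1.66041×10⁸ / 3.87418×10⁶ = 42.8584 kg
In short ton: 42.8584 / 907.185 = 0.0472433 short ton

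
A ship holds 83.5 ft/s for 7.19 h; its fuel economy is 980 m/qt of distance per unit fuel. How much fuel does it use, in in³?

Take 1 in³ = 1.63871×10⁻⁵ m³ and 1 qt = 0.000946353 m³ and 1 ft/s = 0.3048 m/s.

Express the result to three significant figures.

3.88×10⁴ in³

83.5 ft/s → 25.4508 m/s
7.19 h → 25884 s
d = v × t = 25.4508 × 25884 = 658769 m
980 m/qt → 1.03555×10⁶ m/m³
V = d / (distance per unit fuel) = 658769 / 1.03555×10⁶ = 0.636154 m³
In in³: 0.636154 / 1.63871×10⁻⁵ = 38820.4 in³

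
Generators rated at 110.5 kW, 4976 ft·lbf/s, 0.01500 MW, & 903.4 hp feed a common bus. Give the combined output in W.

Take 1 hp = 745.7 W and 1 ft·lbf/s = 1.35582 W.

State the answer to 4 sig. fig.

110.5 kW × 1000 → 110500 W
4976 ft·lbf/s × 1.35582 → 6746.56 W
0.01500 MW × 1000000 → 15000 W
903.4 hp × 745.7 → 673665 W
Total: 110500 + 6746.56 + 15000 + 673665 = 805912 W

8.059×10⁵ W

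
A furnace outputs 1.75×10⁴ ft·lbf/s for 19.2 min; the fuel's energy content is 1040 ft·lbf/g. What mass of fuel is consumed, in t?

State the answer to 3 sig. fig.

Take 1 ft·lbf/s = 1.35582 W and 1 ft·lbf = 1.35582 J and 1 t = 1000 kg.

0.0194 t

1.75×10⁴ ft·lbf/s → 23726.9 W
19.2 min → 1152 s
E = P × t = 23726.9 × 1152 = 2.73334×10⁷ J
1040 ft·lbf/g → 1.41005×10⁶ J/kg
m = E / e_s = 2.73334×10⁷ / 1.41005×10⁶ = 19.3847 kg
In t: 19.3847 / 1000 = 0.0193847 t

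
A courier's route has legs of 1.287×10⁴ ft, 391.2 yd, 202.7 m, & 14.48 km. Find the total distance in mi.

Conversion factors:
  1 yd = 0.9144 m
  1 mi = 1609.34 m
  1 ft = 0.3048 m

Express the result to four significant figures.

1.287×10⁴ ft × 0.3048 = 3922.78 m
391.2 yd × 0.9144 = 357.713 m
202.7 m (already m)
14.48 km × 1000 = 14480 m
Combined: 3922.78 + 357.713 + 202.7 + 14480 = 18963.2 m
In mi: 18963.2 / 1609.34 = 11.7832 mi

11.78 mi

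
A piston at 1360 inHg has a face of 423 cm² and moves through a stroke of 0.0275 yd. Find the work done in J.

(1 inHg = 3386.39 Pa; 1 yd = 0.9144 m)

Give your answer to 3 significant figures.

4900 J

1360 inHg → 4.60549×10⁶ Pa
423 cm² → 0.0423 m²
F = P × A = 4.60549×10⁶ × 0.0423 = 194812 N
0.0275 yd → 0.025146 m
W = F × d = 194812 × 0.025146 = 4898.74 J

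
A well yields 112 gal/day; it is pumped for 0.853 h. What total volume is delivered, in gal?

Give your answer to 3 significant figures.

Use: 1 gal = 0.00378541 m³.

3.98 gal

112 gal/day → 4.90701×10⁻⁶ m³/s
0.853 h → 3070.8 s
V = Q × t = 4.90701×10⁻⁶ × 3070.8 = 0.0150684 m³
In gal: 0.0150684 / 0.00378541 = 3.98065 gal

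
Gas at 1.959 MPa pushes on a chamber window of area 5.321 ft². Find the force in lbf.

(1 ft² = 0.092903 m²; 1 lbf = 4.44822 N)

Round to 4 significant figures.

1.959 MPa × 1000000 = 1.959×10⁶ Pa
5.321 ft² × 0.092903 = 0.494337 m²
F = P × A = 1.959×10⁶ Pa × 0.494337 m² = 968406 N
968406 N ÷ (4.44822 N/lbf) = 217706 lbf

2.177×10⁵ lbf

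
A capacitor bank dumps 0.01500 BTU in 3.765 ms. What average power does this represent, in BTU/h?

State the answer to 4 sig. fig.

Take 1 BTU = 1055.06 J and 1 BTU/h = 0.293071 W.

1.434×10⁴ BTU/h

0.01500 BTU × 1055.06 = 15.8259 J
3.765 ms × 0.001 = 0.003765 s
P = E / t = 15.8259 J / 0.003765 s = 4203.43 W
4203.43 W ÷ (0.293071 W/BTU/h) = 14342.7 BTU/h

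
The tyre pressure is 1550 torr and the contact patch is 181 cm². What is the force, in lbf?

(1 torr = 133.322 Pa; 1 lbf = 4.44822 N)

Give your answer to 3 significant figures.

1550 torr × 133.322 → 206649 Pa
181 cm² × 0.0001 → 0.0181 m²
F = P × A = 206649 Pa × 0.0181 m² = 3740.35 N
3740.35 N ÷ (4.44822 N/lbf) = 840.864 lbf

841 lbf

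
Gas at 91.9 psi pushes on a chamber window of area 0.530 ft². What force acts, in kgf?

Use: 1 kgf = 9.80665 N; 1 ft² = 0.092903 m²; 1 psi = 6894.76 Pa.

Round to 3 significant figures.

3180 kgf

91.9 psi × 6894.76 = 633628 Pa
0.530 ft² × 0.092903 = 0.0492386 m²
F = P × A = 633628 Pa × 0.0492386 m² = 31199 N
31199 N ÷ (9.80665 N/kgf) = 3181.41 kgf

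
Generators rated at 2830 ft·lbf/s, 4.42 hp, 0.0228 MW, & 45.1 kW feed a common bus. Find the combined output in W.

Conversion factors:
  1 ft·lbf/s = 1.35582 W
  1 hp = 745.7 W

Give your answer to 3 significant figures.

2830 ft·lbf/s × 1.35582 → 3836.97 W
4.42 hp × 745.7 → 3295.99 W
0.0228 MW × 1000000 → 22800 W
45.1 kW × 1000 → 45100 W
Combined: 3836.97 + 3295.99 + 22800 + 45100 = 75033 W

7.50×10⁴ W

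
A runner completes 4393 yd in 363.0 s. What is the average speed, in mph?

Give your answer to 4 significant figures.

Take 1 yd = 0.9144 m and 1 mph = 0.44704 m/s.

4393 yd × 0.9144 → 4016.96 m
v = d / t = 4016.96 m / 363 s = 11.066 m/s
11.066 m/s ÷ (0.44704 m/s/mph) = 24.7539 mph

24.75 mph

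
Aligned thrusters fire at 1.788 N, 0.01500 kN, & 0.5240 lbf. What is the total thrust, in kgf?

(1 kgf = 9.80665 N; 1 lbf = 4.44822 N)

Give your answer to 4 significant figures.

1.788 N (already N)
0.01500 kN × 1000 = 15 N
0.5240 lbf × 4.44822 = 2.33087 N
Total: 1.788 + 15 + 2.33087 = 19.1189 N
In kgf: 19.1189 / 9.80665 = 1.94959 kgf

1.950 kgf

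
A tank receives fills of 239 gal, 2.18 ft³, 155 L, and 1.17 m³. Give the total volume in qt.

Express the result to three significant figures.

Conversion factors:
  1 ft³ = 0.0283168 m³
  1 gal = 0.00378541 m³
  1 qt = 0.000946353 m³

239 gal × 0.00378541 = 0.904713 m³
2.18 ft³ × 0.0283168 = 0.0617306 m³
155 L × 0.001 = 0.155 m³
1.17 m³ (already m³)
Combined: 0.904713 + 0.0617306 + 0.155 + 1.17 = 2.29144 m³
In qt: 2.29144 / 0.000946353 = 2421.34 qt

2420 qt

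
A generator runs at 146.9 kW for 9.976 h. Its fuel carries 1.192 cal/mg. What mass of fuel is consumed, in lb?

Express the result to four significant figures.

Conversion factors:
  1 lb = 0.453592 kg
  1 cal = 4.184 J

2332 lb

146.9 kW → 146900 W
9.976 h → 35913.6 s
E = P × t = 146900 × 35913.6 = 5.27571×10⁹ J
1.192 cal/mg → 4.98733×10⁶ J/kg
m = E / e_s = 5.27571×10⁹ / 4.98733×10⁶ = 1057.82 kg
In lb: 1057.82 / 0.453592 = 2332.1 lb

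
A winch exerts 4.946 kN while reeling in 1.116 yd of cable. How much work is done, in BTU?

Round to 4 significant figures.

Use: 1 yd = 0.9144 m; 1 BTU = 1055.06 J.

4.946 kN × 1000 → 4946 N
1.116 yd × 0.9144 → 1.02047 m
W = F × d = 4946 N × 1.02047 m = 5047.24 J
5047.24 J ÷ (1055.06 J/BTU) = 4.78384 BTU

4.784 BTU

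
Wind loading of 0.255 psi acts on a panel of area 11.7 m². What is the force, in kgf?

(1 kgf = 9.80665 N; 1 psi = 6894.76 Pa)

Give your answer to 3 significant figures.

0.255 psi × 6894.76 = 1758.16 Pa
F = P × A = 1758.16 Pa × 11.7 m² = 20570.5 N
20570.5 N ÷ (9.80665 N/kgf) = 2097.61 kgf

2100 kgf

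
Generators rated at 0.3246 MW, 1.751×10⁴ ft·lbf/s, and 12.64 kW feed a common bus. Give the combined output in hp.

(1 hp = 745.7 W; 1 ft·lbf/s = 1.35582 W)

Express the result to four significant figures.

484.1 hp

0.3246 MW × 1000000 = 324600 W
1.751×10⁴ ft·lbf/s × 1.35582 = 23740.4 W
12.64 kW × 1000 = 12640 W
Total: 324600 + 23740.4 + 12640 = 360980 W
In hp: 360980 / 745.7 = 484.082 hp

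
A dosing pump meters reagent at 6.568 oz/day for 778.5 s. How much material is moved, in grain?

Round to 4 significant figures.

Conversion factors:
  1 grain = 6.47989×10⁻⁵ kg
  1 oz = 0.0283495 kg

6.568 oz/day → 2.15509×10⁻⁶ kg/s
m = ṁ × t = 2.15509×10⁻⁶ × 778.5 = 0.00167774 kg
In grain: 0.00167774 / 6.47989×10⁻⁵ = 25.8915 grain

25.89 grain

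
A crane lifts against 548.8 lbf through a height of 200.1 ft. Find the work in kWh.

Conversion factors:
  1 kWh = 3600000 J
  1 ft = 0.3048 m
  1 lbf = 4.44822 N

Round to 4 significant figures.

0.04136 kWh

548.8 lbf × 4.44822 → 2441.18 N
200.1 ft × 0.3048 → 60.9905 m
W = F × d = 2441.18 N × 60.9905 m = 148889 J
148889 J ÷ (3600000 J/kWh) = 0.0413581 kWh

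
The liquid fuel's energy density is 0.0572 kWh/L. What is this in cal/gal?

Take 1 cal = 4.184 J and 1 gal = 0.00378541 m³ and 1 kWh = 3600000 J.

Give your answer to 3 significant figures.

1.86×10⁵ cal/gal

0.0572 kWh/L × 3600000 J/kWh ÷ 0.001 m³/L = 2.0592×10⁸ J/m³
2.0592×10⁸ J/m³ ÷ 4.184 J/cal × 0.00378541 m³/gal = 186303 cal/gal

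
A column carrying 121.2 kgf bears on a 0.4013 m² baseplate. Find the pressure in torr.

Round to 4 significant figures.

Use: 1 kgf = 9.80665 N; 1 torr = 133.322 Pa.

121.2 kgf × 9.80665 → 1188.57 N
P = F / A = 1188.57 N / 0.4013 m² = 2961.8 Pa
2961.8 Pa ÷ (133.322 Pa/torr) = 22.2154 torr

22.22 torr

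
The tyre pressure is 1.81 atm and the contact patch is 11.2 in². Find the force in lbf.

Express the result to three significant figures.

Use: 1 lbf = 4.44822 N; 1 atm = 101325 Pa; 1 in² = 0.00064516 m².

1.81 atm × 101325 → 183398 Pa
11.2 in² × 0.00064516 → 0.00722579 m²
F = P × A = 183398 Pa × 0.00722579 m² = 1325.2 N
1325.2 N ÷ (4.44822 N/lbf) = 297.917 lbf

298 lbf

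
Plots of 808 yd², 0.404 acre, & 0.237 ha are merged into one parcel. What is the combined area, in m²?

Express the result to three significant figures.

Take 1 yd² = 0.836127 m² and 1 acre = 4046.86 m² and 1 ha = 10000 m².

808 yd² × 0.836127 = 675.591 m²
0.404 acre × 4046.86 = 1634.93 m²
0.237 ha × 10000 = 2370 m²
Sum: 675.591 + 1634.93 + 2370 = 4680.52 m²

4680 m²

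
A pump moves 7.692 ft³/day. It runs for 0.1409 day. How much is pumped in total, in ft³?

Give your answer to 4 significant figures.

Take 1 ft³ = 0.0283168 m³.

1.084 ft³

7.692 ft³/day → 2.52098×10⁻⁶ m³/s
0.1409 day → 12173.8 s
V = Q × t = 2.52098×10⁻⁶ × 12173.8 = 0.0306899 m³
In ft³: 0.0306899 / 0.0283168 = 1.08381 ft³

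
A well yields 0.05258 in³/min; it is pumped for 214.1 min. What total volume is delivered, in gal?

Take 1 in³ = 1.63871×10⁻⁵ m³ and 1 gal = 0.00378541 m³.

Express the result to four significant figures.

0.05258 in³/min → 1.43606×10⁻⁸ m³/s
214.1 min → 12846 s
V = Q × t = 1.43606×10⁻⁸ × 12846 = 1.84476×10⁻⁴ m³
In gal: 1.84476×10⁻⁴ / 0.00378541 = 0.0487334 gal

0.04873 gal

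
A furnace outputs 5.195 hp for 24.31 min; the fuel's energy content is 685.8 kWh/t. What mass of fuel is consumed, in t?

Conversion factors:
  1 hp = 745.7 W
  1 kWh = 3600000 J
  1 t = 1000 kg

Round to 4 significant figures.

0.002289 t

5.195 hp → 3873.91 W
24.31 min → 1458.6 s
E = P × t = 3873.91 × 1458.6 = 5.65049×10⁶ J
685.8 kWh/t → 2.46888×10⁶ J/kg
m = E / e_s = 5.65049×10⁶ / 2.46888×10⁶ = 2.28869 kg
In t: 2.28869 / 1000 = 0.00228869 t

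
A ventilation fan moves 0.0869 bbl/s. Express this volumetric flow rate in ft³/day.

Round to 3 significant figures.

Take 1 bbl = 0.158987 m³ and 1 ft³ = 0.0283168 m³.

0.0869 bbl/s × 0.158987 m³/bbl = 0.013816 m³/s
0.013816 m³/s ÷ 0.0283168 m³/ft³ × 86400 s/day = 42155.3 ft³/day

4.22×10⁴ ft³/day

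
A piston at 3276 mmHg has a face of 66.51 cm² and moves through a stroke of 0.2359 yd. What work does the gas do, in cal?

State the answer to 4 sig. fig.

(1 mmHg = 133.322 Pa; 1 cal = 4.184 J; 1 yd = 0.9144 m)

149.8 cal

3276 mmHg → 436763 Pa
66.51 cm² → 0.006651 m²
F = P × A = 436763 × 0.006651 = 2904.91 N
0.2359 yd → 0.215707 m
W = F × d = 2904.91 × 0.215707 = 626.609 J
In cal: 626.609 / 4.184 = 149.763 cal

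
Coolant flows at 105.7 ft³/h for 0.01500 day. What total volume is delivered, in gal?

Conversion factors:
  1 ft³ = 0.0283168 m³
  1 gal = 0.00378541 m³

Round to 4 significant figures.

284.6 gal

105.7 ft³/h → 8.31413×10⁻⁴ m³/s
0.01500 day → 1296 s
V = Q × t = 8.31413×10⁻⁴ × 1296 = 1.07751 m³
In gal: 1.07751 / 0.00378541 = 284.648 gal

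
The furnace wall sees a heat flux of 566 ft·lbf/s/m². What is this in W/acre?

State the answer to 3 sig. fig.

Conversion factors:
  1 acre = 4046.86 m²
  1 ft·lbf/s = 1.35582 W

566 ft·lbf/s/m² × 1.35582 W/ft·lbf/s = 767.394 W/m²
767.394 W/m² × 4046.86 m²/acre = 3.10554×10⁶ W/acre

3.11×10⁶ W/acre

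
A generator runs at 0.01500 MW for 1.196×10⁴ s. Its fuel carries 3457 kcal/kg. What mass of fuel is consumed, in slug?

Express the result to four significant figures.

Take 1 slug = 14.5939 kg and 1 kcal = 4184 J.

0.01500 MW → 15000 W
E = P × t = 15000 × 11960 = 1.794×10⁸ J
3457 kcal/kg → 1.44641×10⁷ J/kg
m = E / e_s = 1.794×10⁸ / 1.44641×10⁷ = 12.4031 kg
In slug: 12.4031 / 14.5939 = 0.849882 slug

0.8499 slug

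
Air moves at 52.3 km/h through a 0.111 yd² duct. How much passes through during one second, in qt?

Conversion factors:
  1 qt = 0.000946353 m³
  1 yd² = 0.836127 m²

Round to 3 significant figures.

1420 qt

52.3 km/h × (1/3.6) → 14.5278 m/s
0.111 yd² × 0.836127 → 0.0928101 m²
V = v × A × t = 14.5278 m/s × 0.0928101 m² × 1 s = 1.34833 m³
1.34833 m³ ÷ (0.000946353 m³/qt) = 1424.76 qt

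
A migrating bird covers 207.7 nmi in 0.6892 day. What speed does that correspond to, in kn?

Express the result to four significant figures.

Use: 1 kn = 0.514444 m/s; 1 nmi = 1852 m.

207.7 nmi × 1852 = 384660 m
0.6892 day × 86400 = 59546.9 s
v = d / t = 384660 m / 59546.9 s = 6.45978 m/s
6.45978 m/s ÷ (0.514444 m/s/kn) = 12.5568 kn

12.56 kn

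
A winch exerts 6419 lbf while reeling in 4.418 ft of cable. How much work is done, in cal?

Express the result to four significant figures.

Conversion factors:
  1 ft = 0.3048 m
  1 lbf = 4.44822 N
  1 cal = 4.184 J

6419 lbf × 4.44822 = 28553.1 N
4.418 ft × 0.3048 = 1.34661 m
W = F × d = 28553.1 N × 1.34661 m = 38449.9 J
38449.9 J ÷ (4.184 J/cal) = 9189.75 cal

9190 cal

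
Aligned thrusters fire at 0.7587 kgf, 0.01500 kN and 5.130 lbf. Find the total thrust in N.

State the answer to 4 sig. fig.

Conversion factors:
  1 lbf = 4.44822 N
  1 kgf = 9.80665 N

0.7587 kgf × 9.80665 → 7.44031 N
0.01500 kN × 1000 → 15 N
5.130 lbf × 4.44822 → 22.8194 N
Sum: 7.44031 + 15 + 22.8194 = 45.2597 N

45.26 N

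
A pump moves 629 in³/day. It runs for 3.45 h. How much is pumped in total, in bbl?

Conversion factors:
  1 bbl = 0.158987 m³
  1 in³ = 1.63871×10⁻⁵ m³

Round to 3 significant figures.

0.00932 bbl

629 in³/day → 1.193×10⁻⁷ m³/s
3.45 h → 12420 s
V = Q × t = 1.193×10⁻⁷ × 12420 = 0.00148171 m³
In bbl: 0.00148171 / 0.158987 = 0.00931969 bbl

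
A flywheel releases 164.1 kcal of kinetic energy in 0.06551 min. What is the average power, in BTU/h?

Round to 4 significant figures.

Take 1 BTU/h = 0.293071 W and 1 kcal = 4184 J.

5.960×10⁵ BTU/h

164.1 kcal × 4184 = 686594 J
0.06551 min × 60 = 3.9306 s
P = E / t = 686594 J / 3.9306 s = 174679 W
174679 W ÷ (0.293071 W/BTU/h) = 596030 BTU/h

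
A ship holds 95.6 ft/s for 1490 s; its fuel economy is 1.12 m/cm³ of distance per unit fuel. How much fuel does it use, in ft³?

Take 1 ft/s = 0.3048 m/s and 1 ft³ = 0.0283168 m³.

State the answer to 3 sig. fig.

95.6 ft/s → 29.1389 m/s
d = v × t = 29.1389 × 1490 = 43417 m
1.12 m/cm³ → 1.12×10⁶ m/m³
V = d / (distance per unit fuel) = 43417 / 1.12×10⁶ = 0.0387652 m³
In ft³: 0.0387652 / 0.0283168 = 1.36898 ft³

1.37 ft³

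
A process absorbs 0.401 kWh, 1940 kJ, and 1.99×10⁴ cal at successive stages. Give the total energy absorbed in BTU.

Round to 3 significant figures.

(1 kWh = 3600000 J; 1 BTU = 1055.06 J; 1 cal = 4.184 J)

3290 BTU

0.401 kWh × 3600000 = 1.4436×10⁶ J
1940 kJ × 1000 = 1.94×10⁶ J
1.99×10⁴ cal × 4.184 = 83261.6 J
Sum: 1.4436×10⁶ + 1.94×10⁶ + 83261.6 = 3.46686×10⁶ J
In BTU: 3.46686×10⁶ / 1055.06 = 3285.94 BTU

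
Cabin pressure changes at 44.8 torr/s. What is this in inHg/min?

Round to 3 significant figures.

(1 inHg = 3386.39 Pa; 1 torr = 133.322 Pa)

44.8 torr/s × 133.322 Pa/torr = 5972.83 Pa/s
5972.83 Pa/s ÷ 3386.39 Pa/inHg × 60 s/min = 105.826 inHg/min

106 inHg/min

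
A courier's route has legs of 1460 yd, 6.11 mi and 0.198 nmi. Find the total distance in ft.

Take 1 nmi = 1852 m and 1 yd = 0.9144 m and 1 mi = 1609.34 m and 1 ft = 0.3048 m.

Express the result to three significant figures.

1460 yd × 0.9144 = 1335.02 m
6.11 mi × 1609.34 = 9833.07 m
0.198 nmi × 1852 = 366.696 m
Sum: 1335.02 + 9833.07 + 366.696 = 11534.8 m
In ft: 11534.8 / 0.3048 = 37843.8 ft

3.78×10⁴ ft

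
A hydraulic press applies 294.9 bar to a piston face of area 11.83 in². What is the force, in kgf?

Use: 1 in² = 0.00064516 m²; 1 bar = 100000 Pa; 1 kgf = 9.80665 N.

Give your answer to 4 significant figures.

294.9 bar × 100000 = 2.949×10⁷ Pa
11.83 in² × 0.00064516 = 0.00763224 m²
F = P × A = 2.949×10⁷ Pa × 0.00763224 m² = 225075 N
225075 N ÷ (9.80665 N/kgf) = 22951.3 kgf

2.295×10⁴ kgf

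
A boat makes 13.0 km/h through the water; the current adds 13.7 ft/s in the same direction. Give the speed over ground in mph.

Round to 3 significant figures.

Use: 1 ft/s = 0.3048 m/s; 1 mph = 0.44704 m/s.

13.0 km/h × (1/3.6) = 3.61111 m/s
13.7 ft/s × 0.3048 = 4.17576 m/s
Combined: 3.61111 + 4.17576 = 7.78687 m/s
In mph: 7.78687 / 0.44704 = 17.4187 mph

17.4 mph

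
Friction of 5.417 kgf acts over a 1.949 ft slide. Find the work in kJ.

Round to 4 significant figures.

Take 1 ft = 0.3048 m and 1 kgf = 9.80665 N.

5.417 kgf × 9.80665 = 53.1226 N
1.949 ft × 0.3048 = 0.594055 m
W = F × d = 53.1226 N × 0.594055 m = 31.5577 J
31.5577 J ÷ (1000 J/kJ) = 0.0315577 kJ

0.03156 kJ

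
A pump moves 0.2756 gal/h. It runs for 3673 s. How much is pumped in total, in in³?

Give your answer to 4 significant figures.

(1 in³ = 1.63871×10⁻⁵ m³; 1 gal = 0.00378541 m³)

64.95 in³

0.2756 gal/h → 2.89794×10⁻⁷ m³/s
V = Q × t = 2.89794×10⁻⁷ × 3673 = 0.00106441 m³
In in³: 0.00106441 / 1.63871×10⁻⁵ = 64.9541 in³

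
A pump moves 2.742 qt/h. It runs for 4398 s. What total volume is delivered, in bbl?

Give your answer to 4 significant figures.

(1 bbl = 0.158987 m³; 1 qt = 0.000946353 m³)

2.742 qt/h → 7.20806×10⁻⁷ m³/s
V = Q × t = 7.20806×10⁻⁷ × 4398 = 0.0031701 m³
In bbl: 0.0031701 / 0.158987 = 0.0199394 bbl

0.01994 bbl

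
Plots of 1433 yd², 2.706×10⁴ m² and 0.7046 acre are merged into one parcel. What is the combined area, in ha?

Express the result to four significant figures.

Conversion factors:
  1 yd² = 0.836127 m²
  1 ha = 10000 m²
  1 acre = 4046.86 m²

3.111 ha

1433 yd² × 0.836127 = 1198.17 m²
2.706×10⁴ m² (already m²)
0.7046 acre × 4046.86 = 2851.42 m²
Total: 1198.17 + 27060 + 2851.42 = 31109.6 m²
In ha: 31109.6 / 10000 = 3.11096 ha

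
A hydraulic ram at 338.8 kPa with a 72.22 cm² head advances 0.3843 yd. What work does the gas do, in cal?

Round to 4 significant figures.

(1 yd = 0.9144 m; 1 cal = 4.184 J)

205.5 cal

338.8 kPa → 338800 Pa
72.22 cm² → 0.007222 m²
F = P × A = 338800 × 0.007222 = 2446.81 N
0.3843 yd → 0.351404 m
W = F × d = 2446.81 × 0.351404 = 859.819 J
In cal: 859.819 / 4.184 = 205.502 cal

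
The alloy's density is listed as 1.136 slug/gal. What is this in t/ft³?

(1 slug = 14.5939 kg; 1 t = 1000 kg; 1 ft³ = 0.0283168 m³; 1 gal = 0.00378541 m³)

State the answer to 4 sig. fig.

0.1240 t/ft³

1.136 slug/gal × 14.5939 kg/slug ÷ 0.00378541 m³/gal = 4379.62 kg/m³
4379.62 kg/m³ ÷ 1000 kg/t × 0.0283168 m³/ft³ = 0.124017 t/ft³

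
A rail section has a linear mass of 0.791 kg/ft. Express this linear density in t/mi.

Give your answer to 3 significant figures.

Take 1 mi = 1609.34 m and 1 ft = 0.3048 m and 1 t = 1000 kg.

4.18 t/mi

0.791 kg/ft ÷ 0.3048 m/ft = 2.59514 kg/m
2.59514 kg/m ÷ 1000 kg/t × 1609.34 m/mi = 4.17646 t/mi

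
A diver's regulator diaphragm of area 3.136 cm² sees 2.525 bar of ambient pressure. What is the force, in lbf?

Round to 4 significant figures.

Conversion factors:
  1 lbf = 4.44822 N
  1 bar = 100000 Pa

2.525 bar × 100000 → 252500 Pa
3.136 cm² × 0.0001 → 3.136×10⁻⁴ m²
F = P × A = 252500 Pa × 3.136×10⁻⁴ m² = 79.184 N
79.184 N ÷ (4.44822 N/lbf) = 17.8013 lbf

17.80 lbf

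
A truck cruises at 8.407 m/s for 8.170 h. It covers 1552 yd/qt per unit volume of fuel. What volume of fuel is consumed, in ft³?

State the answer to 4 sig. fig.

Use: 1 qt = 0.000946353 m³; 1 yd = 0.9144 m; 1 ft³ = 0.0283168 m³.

5.823 ft³

8.170 h → 29412 s
d = v × t = 8.407 × 29412 = 247267 m
1552 yd/qt → 1.4996×10⁶ m/m³
V = d / (distance per unit fuel) = 247267 / 1.4996×10⁶ = 0.164889 m³
In ft³: 0.164889 / 0.0283168 = 5.82301 ft³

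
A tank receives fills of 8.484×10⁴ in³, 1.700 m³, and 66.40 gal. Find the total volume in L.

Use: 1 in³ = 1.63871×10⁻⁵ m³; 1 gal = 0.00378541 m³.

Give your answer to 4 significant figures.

8.484×10⁴ in³ × 1.63871×10⁻⁵ → 1.39028 m³
1.700 m³ (already m³)
66.40 gal × 0.00378541 → 0.251351 m³
Sum: 1.39028 + 1.7 + 0.251351 = 3.34163 m³
In L: 3.34163 / 0.001 = 3341.63 L

3342 L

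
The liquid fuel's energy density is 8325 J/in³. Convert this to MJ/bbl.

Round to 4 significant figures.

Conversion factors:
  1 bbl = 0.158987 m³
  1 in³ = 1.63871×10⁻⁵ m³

8325 J/in³ ÷ 1.63871×10⁻⁵ m³/in³ = 5.08022×10⁸ J/m³
5.08022×10⁸ J/m³ ÷ 1000000 J/MJ × 0.158987 m³/bbl = 80.7689 MJ/bbl

80.77 MJ/bbl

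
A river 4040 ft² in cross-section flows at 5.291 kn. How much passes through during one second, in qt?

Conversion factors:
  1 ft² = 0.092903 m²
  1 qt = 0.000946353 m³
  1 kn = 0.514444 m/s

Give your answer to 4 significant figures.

5.291 kn × 0.514444 = 2.72192 m/s
4040 ft² × 0.092903 = 375.328 m²
V = v × A × t = 2.72192 m/s × 375.328 m² × 1 s = 1021.61 m³
1021.61 m³ ÷ (0.000946353 m³/qt) = 1.07952×10⁶ qt

1.080×10⁶ qt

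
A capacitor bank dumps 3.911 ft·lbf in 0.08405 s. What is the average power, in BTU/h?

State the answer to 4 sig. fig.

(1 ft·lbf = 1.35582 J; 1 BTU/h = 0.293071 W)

215.3 BTU/h

3.911 ft·lbf × 1.35582 = 5.30261 J
P = E / t = 5.30261 J / 0.08405 s = 63.0888 W
63.0888 W ÷ (0.293071 W/BTU/h) = 215.268 BTU/h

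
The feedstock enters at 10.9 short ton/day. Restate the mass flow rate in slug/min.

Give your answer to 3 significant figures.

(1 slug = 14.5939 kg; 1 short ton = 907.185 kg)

0.471 slug/min

10.9 short ton/day × 907.185 kg/short ton ÷ 86400 s/day = 0.114448 kg/s
0.114448 kg/s ÷ 14.5939 kg/slug × 60 s/min = 0.470531 slug/min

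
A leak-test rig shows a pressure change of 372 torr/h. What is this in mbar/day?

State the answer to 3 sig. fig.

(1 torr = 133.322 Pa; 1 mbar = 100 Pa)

1.19×10⁴ mbar/day

372 torr/h × 133.322 Pa/torr ÷ 3600 s/h = 13.7766 Pa/s
13.7766 Pa/s ÷ 100 Pa/mbar × 86400 s/day = 11903 mbar/day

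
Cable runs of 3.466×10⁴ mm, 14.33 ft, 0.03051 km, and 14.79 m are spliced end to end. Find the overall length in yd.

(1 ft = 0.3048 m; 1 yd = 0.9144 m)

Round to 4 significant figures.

92.22 yd

3.466×10⁴ mm × 0.001 = 34.66 m
14.33 ft × 0.3048 = 4.36778 m
0.03051 km × 1000 = 30.51 m
14.79 m (already m)
Combined: 34.66 + 4.36778 + 30.51 + 14.79 = 84.3278 m
In yd: 84.3278 / 0.9144 = 92.222 yd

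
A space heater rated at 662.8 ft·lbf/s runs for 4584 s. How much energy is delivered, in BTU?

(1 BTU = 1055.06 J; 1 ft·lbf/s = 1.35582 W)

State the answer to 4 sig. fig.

3904 BTU

662.8 ft·lbf/s × 1.35582 = 898.637 W
E = P × t = 898.637 W × 4584 s = 4.11935×10⁶ J
4.11935×10⁶ J ÷ (1055.06 J/BTU) = 3904.38 BTU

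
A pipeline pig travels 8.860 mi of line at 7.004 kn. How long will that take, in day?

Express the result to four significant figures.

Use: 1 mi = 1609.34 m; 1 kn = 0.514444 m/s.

8.860 mi × 1609.34 → 14258.8 m
7.004 kn × 0.514444 → 3.60317 m/s
t = d / v = 14258.8 m / 3.60317 m/s = 3957.29 s
3957.29 s ÷ (86400 s/day) = 0.045802 day

0.04580 day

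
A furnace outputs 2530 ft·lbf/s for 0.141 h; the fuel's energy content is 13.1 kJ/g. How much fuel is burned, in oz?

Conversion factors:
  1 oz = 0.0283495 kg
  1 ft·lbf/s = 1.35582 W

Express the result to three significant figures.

4.69 oz

2530 ft·lbf/s → 3430.22 W
0.141 h → 507.6 s
E = P × t = 3430.22 × 507.6 = 1.74118×10⁶ J
13.1 kJ/g → 1.31×10⁷ J/kg
m = E / e_s = 1.74118×10⁶ / 1.31×10⁷ = 0.132915 kg
In oz: 0.132915 / 0.0283495 = 4.68844 oz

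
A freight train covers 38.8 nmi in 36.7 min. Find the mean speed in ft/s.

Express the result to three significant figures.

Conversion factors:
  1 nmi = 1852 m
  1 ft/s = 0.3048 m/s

38.8 nmi × 1852 = 71857.6 m
36.7 min × 60 = 2202 s
v = d / t = 71857.6 m / 2202 s = 32.6329 m/s
32.6329 m/s ÷ (0.3048 m/s/ft/s) = 107.063 ft/s

107 ft/s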